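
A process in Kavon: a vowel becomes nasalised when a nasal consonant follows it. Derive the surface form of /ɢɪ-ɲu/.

/ɪ/ sits next to the nasal /ɲ/ and is therefore nasalised to [ɪ̃].

[ɢɪ̃ɲu]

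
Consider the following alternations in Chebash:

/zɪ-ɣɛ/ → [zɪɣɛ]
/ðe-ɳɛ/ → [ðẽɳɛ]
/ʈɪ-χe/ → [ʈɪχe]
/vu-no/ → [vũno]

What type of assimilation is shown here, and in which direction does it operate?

regressive nasality assimilation (vowel nasalisation)

The vowel /e/ surfaces as nasalised [ẽ] next to the following nasal /ɳ/ — it has acquired the [+nasal] feature of its neighbour.
The other form shows the same pattern: /u/ → [ũ] before /n/ — each time a vowel is nasalised next to a following nasal.
No change occurs in [zɪɣɛ], [ʈɪχe] because the vowel at the boundary is adjacent to an oral consonant, not a nasal (/ɪ/ next to /ɣ/; /ɪ/ next to /χ/).
Because the conditioning nasal is to the right of the vowel that changes, the process is regressive (anticipatory).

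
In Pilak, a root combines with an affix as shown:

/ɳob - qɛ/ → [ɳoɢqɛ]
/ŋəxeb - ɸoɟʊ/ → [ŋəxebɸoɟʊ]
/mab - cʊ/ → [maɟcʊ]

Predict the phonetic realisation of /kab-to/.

The data show regressive place assimilation: /b/ → [ɢ] before /q/; /b/ → [ɟ] before /c/. In each pair only place changes, matching the following consonant, while manner and voice stay constant.
Nothing changes in [ŋəxebɸoɟʊ]: there the adjacent consonants already agree in place (/b/ and /ɸ/ are both bilabial), so this form is consistent with the same rule.
The rule targets /b/ (voiced bilabial stop), which sits before the trigger /t/ (alveolar).
Changing only its place to alveolar gives [d] — the voiced alveolar stop.

[kadto]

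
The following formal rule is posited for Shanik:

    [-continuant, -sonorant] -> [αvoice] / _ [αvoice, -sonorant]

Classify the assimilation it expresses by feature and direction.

The shared variable α links the value of [voice] on the target to the same value on the neighbouring segment, so voicing is the feature that assimilates.
The conditioning segment sits to the right of the focus bar, meaning the trigger follows the segment that changes — regressive assimilation.

regressive voicing assimilation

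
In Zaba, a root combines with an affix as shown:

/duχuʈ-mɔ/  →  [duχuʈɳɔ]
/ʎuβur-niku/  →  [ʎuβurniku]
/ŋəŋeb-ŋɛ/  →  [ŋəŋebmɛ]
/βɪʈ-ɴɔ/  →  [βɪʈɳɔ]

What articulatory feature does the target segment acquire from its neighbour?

Underlying /m/ is realised as [ɳ] next to /ʈ/; /ʈ/ itself does not change.
The change bilabial → retroflex matches the place of the preceding /ʈ/, identifying this as place assimilation.
Checking the remaining alternations: /ŋ/ → [m] after /b/ (velar → bilabial, matching bilabial); /ɴ/ → [ɳ] after /ʈ/ (uvular → retroflex, matching retroflex) — only place changes, and always toward the preceding segment.
No alternation appears in [ʎuβurniku]: there the adjacent consonants already agree in place (/n/ and /r/ are both alveolar), so this form is consistent with the same rule.

place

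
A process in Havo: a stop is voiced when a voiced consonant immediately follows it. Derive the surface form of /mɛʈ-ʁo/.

The rule targets /ʈ/ (voiceless retroflex stop), which sits before the trigger /ʁ/ (voiced).
A voiced retroflex stop is [ɖ], so the surface segment is [ɖ].

[mɛɖʁo]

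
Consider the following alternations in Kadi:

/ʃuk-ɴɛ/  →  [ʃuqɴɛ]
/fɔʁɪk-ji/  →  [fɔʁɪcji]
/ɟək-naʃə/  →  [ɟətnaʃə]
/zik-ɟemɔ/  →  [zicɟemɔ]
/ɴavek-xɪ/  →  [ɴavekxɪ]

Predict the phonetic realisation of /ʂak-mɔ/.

The data show regressive place assimilation: /k/ → [q] before /ɴ/; /k/ → [c] before /j/; /k/ → [t] before /n/; /k/ → [c] before /ɟ/. In each pair only place changes, matching the following consonant, while manner and voice stay constant.
No alternation appears in [ɴavekxɪ]: there the adjacent consonants already agree in place (/k/ and /x/ are both velar), so this form is consistent with the same rule.
The rule targets /k/ (voiceless velar stop), which sits before the trigger /m/ (bilabial).
A voiceless bilabial stop is [p], so the surface segment is [p].

[ʂapmɔ]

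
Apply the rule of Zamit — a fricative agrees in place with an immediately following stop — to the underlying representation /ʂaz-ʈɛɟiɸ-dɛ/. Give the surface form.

[ʂaʐʈɛɟisdɛ]

/z/ is a voiced alveolar fricative. The following trigger /ʈ/ is retroflex, so /z/ must become retroflex as well.
The voiced retroflex fricative is [ʐ], so /z/ → [ʐ].
At the second juncture, /ɸ/ likewise becomes [s] adjacent to /d/.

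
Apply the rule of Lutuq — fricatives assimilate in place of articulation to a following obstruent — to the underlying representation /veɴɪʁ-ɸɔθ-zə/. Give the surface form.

/ʁ/ is a voiced uvular fricative. The following trigger /ɸ/ is bilabial, so /ʁ/ must become bilabial as well.
The voiced bilabial fricative is [β], so /ʁ/ → [β].
The same rule applies at the second boundary: /θ/ → [s] next to /z/.

[veɴɪβɸɔszə]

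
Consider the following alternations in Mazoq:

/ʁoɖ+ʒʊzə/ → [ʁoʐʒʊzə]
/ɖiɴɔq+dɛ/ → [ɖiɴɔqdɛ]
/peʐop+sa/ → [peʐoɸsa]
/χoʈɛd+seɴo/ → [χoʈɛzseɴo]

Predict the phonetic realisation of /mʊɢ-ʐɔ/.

The data show regressive manner assimilation: /ɖ/ → [ʐ] before /ʒ/; /p/ → [ɸ] before /s/; /d/ → [z] before /s/. In each pair only manner changes, matching the following consonant, while place and voice stay constant.
Nothing changes in [ɖiɴɔqdɛ]: there the adjacent consonants already agree in manner (/q/ and /d/ are both stops), so this form is consistent with the same rule.
/ɢ/ is a voiced uvular stop. The following trigger /ʐ/ is a fricative, so /ɢ/ must become a fricative as well.
The voiced uvular fricative is [ʁ], so /ɢ/ → [ʁ].

[mʊʁʐɔ]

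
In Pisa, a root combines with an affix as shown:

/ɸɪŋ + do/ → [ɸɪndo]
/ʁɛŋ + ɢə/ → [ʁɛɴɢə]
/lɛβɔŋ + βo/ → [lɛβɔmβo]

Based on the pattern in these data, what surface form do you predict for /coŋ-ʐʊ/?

[coɳʐʊ]

The data show regressive place assimilation: /ŋ/ → [n] before /d/; /ŋ/ → [ɴ] before /ɢ/; /ŋ/ → [m] before /β/. In each pair only place changes, matching the following consonant, while manner and voice stay constant.
The rule targets /ŋ/ (voiced velar nasal), which sits before the trigger /ʐ/ (retroflex).
A voiced retroflex nasal is [ɳ], so the surface segment is [ɳ].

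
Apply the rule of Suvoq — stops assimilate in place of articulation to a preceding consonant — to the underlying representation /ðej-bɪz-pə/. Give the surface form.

The rule targets /b/ (voiced bilabial stop), which sits after the trigger /j/ (palatal).
Changing only its place to palatal gives [ɟ] — the voiced palatal stop.
At the second juncture, /p/ likewise becomes [t] adjacent to /z/.

[ðejɟɪztə]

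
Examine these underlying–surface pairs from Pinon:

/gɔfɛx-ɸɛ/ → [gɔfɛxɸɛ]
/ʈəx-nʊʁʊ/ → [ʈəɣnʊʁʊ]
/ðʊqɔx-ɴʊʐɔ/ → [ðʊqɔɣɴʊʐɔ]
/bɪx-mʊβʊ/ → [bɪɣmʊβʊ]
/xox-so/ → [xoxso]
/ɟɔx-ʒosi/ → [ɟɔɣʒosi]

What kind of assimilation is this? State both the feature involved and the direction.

Comparing underlying and surface forms, /x/ → [ɣ] is the alternation; the neighbouring /n/ is constant.
/x/ is voiceless while /n/ is voiced; the output [ɣ] is voiced, matching the trigger — so the feature that spreads is voicing.
Place and manner are unchanged, so the assimilation is partial, not total.
The same holds elsewhere in the data: /x/ → [ɣ] before /ɴ/ (voiceless → voiced, matching voiced); /x/ → [ɣ] before /m/ (voiceless → voiced, matching voiced); /x/ → [ɣ] before /ʒ/ (voiceless → voiced, matching voiced) — only voicing changes, and always toward the following segment.
Nothing changes in [gɔfɛxɸɛ], [xoxso]: there the adjacent consonants already agree in voicing (/x/ and /ɸ/ are both voiceless; /x/ and /s/ are both voiceless), so these forms are consistent with the same rule.
The trigger is the following segment, so the direction is regressive (anticipatory).

regressive voicing assimilation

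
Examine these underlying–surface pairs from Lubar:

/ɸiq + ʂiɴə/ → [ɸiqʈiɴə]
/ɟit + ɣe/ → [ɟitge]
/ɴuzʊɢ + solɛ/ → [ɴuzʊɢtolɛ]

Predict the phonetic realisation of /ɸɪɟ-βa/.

[ɸɪɟba]

The data show progressive manner assimilation: /ʂ/ → [ʈ] after /q/; /ɣ/ → [g] after /t/; /s/ → [t] after /ɢ/. In each pair only manner changes, matching the preceding consonant, while place and voice stay constant.
/β/ is a voiced bilabial fricative. The preceding trigger /ɟ/ is a stop, so /β/ must become a stop as well.
Changing only its manner to stop gives [b] — the voiced bilabial stop.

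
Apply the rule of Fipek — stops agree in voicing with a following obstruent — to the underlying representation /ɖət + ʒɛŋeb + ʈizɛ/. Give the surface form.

[ɖədʒɛŋepʈizɛ]

The rule targets /t/ (voiceless alveolar stop), which sits before the trigger /ʒ/ (voiced).
A voiced alveolar stop is [d], so the surface segment is [d].
The same rule applies at the second boundary: /b/ → [p] next to /ʈ/.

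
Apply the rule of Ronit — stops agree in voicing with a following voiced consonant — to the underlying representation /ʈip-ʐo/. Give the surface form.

[ʈibʐo]

/p/ is a voiceless bilabial stop. The following trigger /ʐ/ is voiced, so /p/ must become voiced as well.
A voiced bilabial stop is [b], so the surface segment is [b].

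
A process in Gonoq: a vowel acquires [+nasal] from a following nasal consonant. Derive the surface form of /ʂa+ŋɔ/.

/a/ sits next to the nasal /ŋ/ and is therefore nasalised to [ã].

[ʂãŋɔ]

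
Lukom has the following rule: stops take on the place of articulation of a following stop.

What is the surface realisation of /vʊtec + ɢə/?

[vʊteqɢə]

The rule targets /c/ (voiceless palatal stop), which sits before the trigger /ɢ/ (uvular).
Changing only its place to uvular gives [q] — the voiceless uvular stop.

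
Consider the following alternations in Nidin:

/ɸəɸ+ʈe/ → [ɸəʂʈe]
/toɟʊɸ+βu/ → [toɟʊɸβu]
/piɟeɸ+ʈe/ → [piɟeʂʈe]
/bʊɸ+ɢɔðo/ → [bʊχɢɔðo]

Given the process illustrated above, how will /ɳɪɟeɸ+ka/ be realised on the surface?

[ɳɪɟexka]

The data show regressive place assimilation: /ɸ/ → [ʂ] before /ʈ/; /ɸ/ → [χ] before /ɢ/. In each pair only place changes, matching the following consonant, while manner and voice stay constant.
No alternation appears in [toɟʊɸβu]: there the adjacent consonants already agree in place (/ɸ/ and /β/ are both bilabial), so this form is consistent with the same rule.
/ɸ/ is a voiceless bilabial fricative. The following trigger /k/ is velar, so /ɸ/ must become velar as well.
The voiceless velar fricative is [x], so /ɸ/ → [x].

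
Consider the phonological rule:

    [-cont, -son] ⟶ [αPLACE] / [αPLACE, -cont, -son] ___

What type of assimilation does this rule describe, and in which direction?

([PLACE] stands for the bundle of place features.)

The shared variable α links the value of the place features (abbreviated [PLACE]) on the target to the same value on the neighbouring segment, so place is the feature that assimilates.
The conditioning segment sits to the left of the focus bar, meaning the trigger precedes the segment that changes — progressive assimilation.

progressive place assimilation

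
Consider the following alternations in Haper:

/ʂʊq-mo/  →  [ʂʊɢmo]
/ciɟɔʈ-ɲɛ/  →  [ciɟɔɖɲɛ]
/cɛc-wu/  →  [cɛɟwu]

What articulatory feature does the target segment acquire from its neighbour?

Underlying /q/ is realised as [ɢ] next to /m/; /m/ itself does not change.
/q/ is voiceless while /m/ is voiced; the output [ɢ] is voiced, matching the trigger — so the feature that spreads is voicing.
The other alternating forms pattern the same way: /ʈ/ → [ɖ] before /ɲ/ (voiceless → voiced, matching voiced); /c/ → [ɟ] before /w/ (voiceless → voiced, matching voiced) — only voicing changes, and always toward the following segment.

voicing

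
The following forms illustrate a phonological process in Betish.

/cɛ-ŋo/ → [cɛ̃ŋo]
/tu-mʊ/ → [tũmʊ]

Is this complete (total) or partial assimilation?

The vowel /ɛ/ surfaces as nasalised [ɛ̃] next to the following nasal /ŋ/ — it has acquired the [+nasal] feature of its neighbour.
Likewise in the remaining data: /u/ → [ũ] before /m/ — each time a vowel is nasalised next to a following nasal.

partial assimilation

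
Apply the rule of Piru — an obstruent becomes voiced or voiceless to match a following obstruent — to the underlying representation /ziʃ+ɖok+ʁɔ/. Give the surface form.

[ziʒɖogʁɔ]

/ʃ/ is a voiceless postalveolar fricative. The following trigger /ɖ/ is voiced, so /ʃ/ must become voiced as well.
The voiced postalveolar fricative is [ʒ], so /ʃ/ → [ʒ].
At the second juncture, /k/ likewise becomes [g] adjacent to /ʁ/.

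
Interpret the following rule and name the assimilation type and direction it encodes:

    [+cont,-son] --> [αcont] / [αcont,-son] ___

progressive manner assimilation

The rule copies [cont] (continuancy) from the environment onto the target fricatives; since [±cont] encodes the stop/fricative manner contrast, the assimilating dimension is manner.
Since the environment is written before the underscore, the trigger precedes the target; the direction is progressive.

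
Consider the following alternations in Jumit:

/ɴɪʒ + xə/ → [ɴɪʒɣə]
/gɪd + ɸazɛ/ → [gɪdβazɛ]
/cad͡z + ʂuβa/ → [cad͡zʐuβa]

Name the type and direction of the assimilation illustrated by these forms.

progressive voicing assimilation

Underlying /x/ is realised as [ɣ] next to /ʒ/; /ʒ/ itself does not change.
/x/ is voiceless while /ʒ/ is voiced; the output [ɣ] is voiced, matching the trigger — so the feature that spreads is voicing.
Place and manner are unchanged, so the assimilation is partial, not total.
The same holds elsewhere in the data: /ɸ/ → [β] after /d/ (voiceless → voiced, matching voiced); /ʂ/ → [ʐ] after /d͡z/ (voiceless → voiced, matching voiced) — only voicing changes, and always toward the preceding segment.
Since the segment that changes follows the conditioning segment, the assimilation is progressive.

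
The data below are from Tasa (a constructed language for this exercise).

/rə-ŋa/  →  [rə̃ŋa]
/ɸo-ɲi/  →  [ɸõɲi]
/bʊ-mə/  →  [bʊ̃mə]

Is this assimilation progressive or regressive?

The vowel /ə/ surfaces as nasalised [ə̃] next to the following nasal /ŋ/ — it has acquired the [+nasal] feature of its neighbour.
The other forms show the same pattern: /o/ → [õ] before /ɲ/; /ʊ/ → [ʊ̃] before /m/ — each time a vowel is nasalised next to a following nasal.
Because the conditioning nasal is to the right of the vowel that changes, the process is regressive (anticipatory).

regressive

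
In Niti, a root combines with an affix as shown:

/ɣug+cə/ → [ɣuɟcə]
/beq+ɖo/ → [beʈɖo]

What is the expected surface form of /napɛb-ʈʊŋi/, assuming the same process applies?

[napɛɖʈʊŋi]

The data show regressive place assimilation: /g/ → [ɟ] before /c/; /q/ → [ʈ] before /ɖ/. In each pair only place changes, matching the following consonant, while manner and voice stay constant.
The rule targets /b/ (voiced bilabial stop), which sits before the trigger /ʈ/ (retroflex).
The voiced retroflex stop is [ɖ], so /b/ → [ɖ].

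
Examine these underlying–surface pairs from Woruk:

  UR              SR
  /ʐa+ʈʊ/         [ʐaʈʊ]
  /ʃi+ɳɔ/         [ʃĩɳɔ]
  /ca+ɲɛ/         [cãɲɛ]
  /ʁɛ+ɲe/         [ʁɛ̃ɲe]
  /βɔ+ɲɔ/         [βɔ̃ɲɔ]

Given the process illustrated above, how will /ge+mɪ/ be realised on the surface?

[gẽmɪ]

The data show regressive nasality assimilation (vowel nasalisation): /i/ → [ĩ] before /ɳ/; /a/ → [ã] before /ɲ/; /ɛ/ → [ɛ̃] before /ɲ/; /ɔ/ → [ɔ̃] before /ɲ/ — a vowel is nasalised by an immediately following nasal consonant.
No change occurs in [ʐaʈʊ] because the vowel at the boundary is adjacent to an oral consonant, not a nasal (/a/ next to /ʈ/).
The vowel /e/ is adjacent to the following nasal /m/, so it acquires [+nasal] and surfaces as [ẽ].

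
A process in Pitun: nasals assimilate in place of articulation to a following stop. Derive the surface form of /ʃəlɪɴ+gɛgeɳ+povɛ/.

[ʃəlɪŋgɛgempovɛ]

The rule targets /ɴ/ (voiced uvular nasal), which sits before the trigger /g/ (velar).
A voiced velar nasal is [ŋ], so the surface segment is [ŋ].
The same rule applies at the second boundary: /ɳ/ → [m] next to /p/.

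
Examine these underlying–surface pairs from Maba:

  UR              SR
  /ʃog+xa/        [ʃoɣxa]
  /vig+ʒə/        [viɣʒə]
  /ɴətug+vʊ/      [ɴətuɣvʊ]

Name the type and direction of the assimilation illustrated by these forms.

The segment that alternates is /g/, which surfaces as [ɣ] when adjacent to /x/.
/g/ is a stop while /x/ is a fricative; the output [ɣ] is a fricative, matching the trigger — so the feature that spreads is manner.
Place and voice are unchanged, so the assimilation is partial, not total.
Checking the remaining alternations: /g/ → [ɣ] before /ʒ/ (stop → fricative, matching a fricative); /g/ → [ɣ] before /v/ (stop → fricative, matching a fricative) — only manner changes, and always toward the following segment.
Since the segment that changes precedes the conditioning segment, the assimilation is regressive.

regressive manner assimilation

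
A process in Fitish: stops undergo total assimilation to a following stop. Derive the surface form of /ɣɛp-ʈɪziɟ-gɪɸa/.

/p/ is the segment targeted by the rule; it sits immediately before /ʈ/, so it assimilates completely and surfaces as [ʈ].
At the second juncture, /ɟ/ likewise becomes [g] adjacent to /g/.

[ɣɛʈʈɪziggɪɸa]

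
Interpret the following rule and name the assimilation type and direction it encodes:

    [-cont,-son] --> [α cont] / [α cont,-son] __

The shared variable α links the value of [cont] on the target to that of the neighbouring obstruent. [cont] distinguishes stops from fricatives — a manner-of-articulation feature — so this is manner assimilation.
The conditioning segment sits to the left of the focus bar, meaning the trigger precedes the segment that changes — progressive assimilation.

progressive manner assimilation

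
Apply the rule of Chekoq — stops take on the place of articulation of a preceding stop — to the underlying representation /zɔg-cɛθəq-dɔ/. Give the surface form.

The rule targets /c/ (voiceless palatal stop), which sits after the trigger /g/ (velar).
A voiceless velar stop is [k], so the surface segment is [k].
At the second juncture, /d/ likewise becomes [ɢ] adjacent to /q/.

[zɔgkɛθəqɢɔ]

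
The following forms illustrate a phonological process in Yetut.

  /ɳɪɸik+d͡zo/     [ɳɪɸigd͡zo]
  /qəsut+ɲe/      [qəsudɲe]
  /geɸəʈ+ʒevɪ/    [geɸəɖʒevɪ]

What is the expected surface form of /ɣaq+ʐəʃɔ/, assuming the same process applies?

The data show regressive voicing assimilation: /k/ → [g] before /d͡z/; /t/ → [d] before /ɲ/; /ʈ/ → [ɖ] before /ʒ/. In each pair only voicing changes, matching the following consonant, while place and manner stay constant.
The rule targets /q/ (voiceless uvular stop), which sits before the trigger /ʐ/ (voiced).
A voiced uvular stop is [ɢ], so the surface segment is [ɢ].

[ɣaɢʐəʃɔ]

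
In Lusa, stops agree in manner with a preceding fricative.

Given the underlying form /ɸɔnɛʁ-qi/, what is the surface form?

[ɸɔnɛʁχi]

The rule targets /q/ (voiceless uvular stop), which sits after the trigger /ʁ/ (fricative).
Changing only its manner to fricative gives [χ] — the voiceless uvular fricative.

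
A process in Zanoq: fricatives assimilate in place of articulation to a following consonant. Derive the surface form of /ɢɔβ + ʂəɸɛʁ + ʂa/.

[ɢɔʐʂəɸɛʐʂa]

The rule targets /β/ (voiced bilabial fricative), which sits before the trigger /ʂ/ (retroflex).
Changing only its place to retroflex gives [ʐ] — the voiced retroflex fricative.
At the second juncture, /ʁ/ likewise becomes [ʐ] adjacent to /ʂ/.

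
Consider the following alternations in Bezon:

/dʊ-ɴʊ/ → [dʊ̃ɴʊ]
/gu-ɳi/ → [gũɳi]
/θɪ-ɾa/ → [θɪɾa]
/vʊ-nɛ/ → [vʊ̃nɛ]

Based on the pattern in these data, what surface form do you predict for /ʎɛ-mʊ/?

The data show regressive nasality assimilation (vowel nasalisation): /ʊ/ → [ʊ̃] before /ɴ/; /u/ → [ũ] before /ɳ/; /ʊ/ → [ʊ̃] before /n/ — a vowel is nasalised by an immediately following nasal consonant.
No change occurs in [θɪɾa] because the vowel at the boundary is adjacent to an oral consonant, not a nasal (/ɪ/ next to /ɾ/).
/ɛ/ sits next to the nasal /m/ and is therefore nasalised to [ɛ̃].

[ʎɛ̃mʊ]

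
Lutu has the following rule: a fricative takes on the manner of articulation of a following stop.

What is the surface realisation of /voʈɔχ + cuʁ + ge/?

[voʈɔqcuɢge]

/χ/ is a voiceless uvular fricative. The following trigger /c/ is a stop, so /χ/ must become a stop as well.
A voiceless uvular stop is [q], so the surface segment is [q].
The same rule applies at the second boundary: /ʁ/ → [ɢ] next to /g/.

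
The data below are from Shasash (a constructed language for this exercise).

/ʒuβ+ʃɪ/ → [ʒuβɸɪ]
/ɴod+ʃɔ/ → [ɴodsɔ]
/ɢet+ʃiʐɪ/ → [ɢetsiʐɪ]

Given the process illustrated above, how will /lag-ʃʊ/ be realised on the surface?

The data show progressive place assimilation: /ʃ/ → [ɸ] after /β/; /ʃ/ → [s] after /d/; /ʃ/ → [s] after /t/. In each pair only place changes, matching the preceding consonant, while manner and voice stay constant.
The rule targets /ʃ/ (voiceless postalveolar fricative), which sits after the trigger /g/ (velar).
Changing only its place to velar gives [x] — the voiceless velar fricative.

[lagxʊ]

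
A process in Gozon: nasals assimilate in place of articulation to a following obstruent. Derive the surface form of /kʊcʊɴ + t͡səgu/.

[kʊcʊnt͡səgu]

The rule targets /ɴ/ (voiced uvular nasal), which sits before the trigger /t͡s/ (alveolar).
Changing only its place to alveolar gives [n] — the voiced alveolar nasal.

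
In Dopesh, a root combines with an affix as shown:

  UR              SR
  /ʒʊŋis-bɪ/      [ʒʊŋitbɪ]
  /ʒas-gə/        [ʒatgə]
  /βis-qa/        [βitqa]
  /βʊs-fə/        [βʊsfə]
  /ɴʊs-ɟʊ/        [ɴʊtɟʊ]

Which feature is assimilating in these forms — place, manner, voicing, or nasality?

Comparing underlying and surface forms, /s/ → [t] is the alternation; the neighbouring /b/ is constant.
/s/ is a fricative while /b/ is a stop; the output [t] is a stop, matching the trigger — so the feature that spreads is manner.
The other alternating forms pattern the same way: /s/ → [t] before /g/ (fricative → stop, matching a stop); /s/ → [t] before /q/ (fricative → stop, matching a stop); /s/ → [t] before /ɟ/ (fricative → stop, matching a stop) — only manner changes, and always toward the following segment.
No alternation appears in [βʊsfə]: there the adjacent consonants already agree in manner (/s/ and /f/ are both fricatives), so this form is consistent with the same rule.

manner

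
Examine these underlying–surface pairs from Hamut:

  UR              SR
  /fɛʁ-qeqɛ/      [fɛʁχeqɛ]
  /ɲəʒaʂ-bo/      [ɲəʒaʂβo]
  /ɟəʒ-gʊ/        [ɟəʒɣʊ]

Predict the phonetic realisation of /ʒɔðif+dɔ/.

The data show progressive manner assimilation: /q/ → [χ] after /ʁ/; /b/ → [β] after /ʂ/; /g/ → [ɣ] after /ʒ/. In each pair only manner changes, matching the preceding consonant, while place and voice stay constant.
The rule targets /d/ (voiced alveolar stop), which sits after the trigger /f/ (fricative).
A voiced alveolar fricative is [z], so the surface segment is [z].

[ʒɔðifzɔ]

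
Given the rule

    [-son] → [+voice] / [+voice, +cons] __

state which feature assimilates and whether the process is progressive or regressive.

progressive voicing assimilation

The target ([-son], obstruents) acquires [+voice] next to a voiced consonant ([+voice, +cons]) — it takes on the voicing of its neighbour, so the feature that spreads is voicing.
Since the environment is written before the underscore, the trigger precedes the target; the direction is progressive.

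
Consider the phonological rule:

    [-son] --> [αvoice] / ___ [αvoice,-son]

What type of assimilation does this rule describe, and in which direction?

The rule copies [voice] from the environment onto the target, so the assimilating feature is voicing.
Since the environment is written after the underscore, the trigger follows the target; the direction is regressive.

regressive voicing assimilation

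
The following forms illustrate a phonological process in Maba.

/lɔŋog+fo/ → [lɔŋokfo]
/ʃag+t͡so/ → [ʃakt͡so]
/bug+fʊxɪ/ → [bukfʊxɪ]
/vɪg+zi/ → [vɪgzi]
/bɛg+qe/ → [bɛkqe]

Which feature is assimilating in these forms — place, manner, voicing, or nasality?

voicing

Comparing underlying and surface forms, /g/ → [k] is the alternation; the neighbouring /f/ is constant.
/g/ is voiced while /f/ is voiceless; the output [k] is voiceless, matching the trigger — so the feature that spreads is voicing.
Checking the remaining alternations: /g/ → [k] before /t͡s/ (voiced → voiceless, matching voiceless); /g/ → [k] before /q/ (voiced → voiceless, matching voiceless) — only voicing changes, and always toward the following segment.
No alternation appears in [vɪgzi]: there the adjacent consonants already agree in voicing (/g/ and /z/ are both voiced), so this form is consistent with the same rule.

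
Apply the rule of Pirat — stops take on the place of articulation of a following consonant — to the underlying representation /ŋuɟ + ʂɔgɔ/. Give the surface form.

[ŋuɖʂɔgɔ]

The rule targets /ɟ/ (voiced palatal stop), which sits before the trigger /ʂ/ (retroflex).
A voiced retroflex stop is [ɖ], so the surface segment is [ɖ].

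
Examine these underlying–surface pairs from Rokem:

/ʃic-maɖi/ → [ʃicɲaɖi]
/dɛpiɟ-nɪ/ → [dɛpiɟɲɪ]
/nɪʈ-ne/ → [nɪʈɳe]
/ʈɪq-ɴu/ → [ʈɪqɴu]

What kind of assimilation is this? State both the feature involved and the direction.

progressive place assimilation

Comparing underlying and surface forms, /m/ → [ɲ] is the alternation; the neighbouring /c/ is constant.
The change bilabial → palatal matches the place of the preceding /c/, identifying this as place assimilation.
Manner and voice are unchanged, so the assimilation is partial, not total.
The other alternating forms pattern the same way: /n/ → [ɲ] after /ɟ/ (alveolar → palatal, matching palatal); /n/ → [ɳ] after /ʈ/ (alveolar → retroflex, matching retroflex) — only place changes, and always toward the preceding segment.
Nothing changes in [ʈɪqɴu]: there the adjacent consonants already agree in place (/ɴ/ and /q/ are both uvular), so this form is consistent with the same rule.
Since the segment that changes follows the conditioning segment, the assimilation is progressive.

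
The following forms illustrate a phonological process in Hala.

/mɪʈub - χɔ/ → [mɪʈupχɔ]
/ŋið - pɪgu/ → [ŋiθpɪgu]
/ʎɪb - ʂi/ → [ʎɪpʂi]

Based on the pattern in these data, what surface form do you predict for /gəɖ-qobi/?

[gəʈqobi]

The data show regressive voicing assimilation: /b/ → [p] before /χ/; /ð/ → [θ] before /p/; /b/ → [p] before /ʂ/. In each pair only voicing changes, matching the following consonant, while place and manner stay constant.
The rule targets /ɖ/ (voiced retroflex stop), which sits before the trigger /q/ (voiceless).
The voiceless retroflex stop is [ʈ], so /ɖ/ → [ʈ].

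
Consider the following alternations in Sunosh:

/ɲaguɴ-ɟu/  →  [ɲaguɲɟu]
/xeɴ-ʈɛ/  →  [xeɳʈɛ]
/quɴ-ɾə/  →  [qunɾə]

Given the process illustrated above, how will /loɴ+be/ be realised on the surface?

[lombe]

The data show regressive place assimilation: /ɴ/ → [ɲ] before /ɟ/; /ɴ/ → [ɳ] before /ʈ/; /ɴ/ → [n] before /ɾ/. In each pair only place changes, matching the following consonant, while manner and voice stay constant.
/ɴ/ is a voiced uvular nasal. The following trigger /b/ is bilabial, so /ɴ/ must become bilabial as well.
A voiced bilabial nasal is [m], so the surface segment is [m].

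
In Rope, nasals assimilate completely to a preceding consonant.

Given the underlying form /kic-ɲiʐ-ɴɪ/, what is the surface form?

/ɲ/ is the segment targeted by the rule; it sits immediately after /c/, so it assimilates completely and surfaces as [c].
At the second juncture, /ɴ/ likewise becomes [ʐ] adjacent to /ʐ/.

[kicciʐʐɪ]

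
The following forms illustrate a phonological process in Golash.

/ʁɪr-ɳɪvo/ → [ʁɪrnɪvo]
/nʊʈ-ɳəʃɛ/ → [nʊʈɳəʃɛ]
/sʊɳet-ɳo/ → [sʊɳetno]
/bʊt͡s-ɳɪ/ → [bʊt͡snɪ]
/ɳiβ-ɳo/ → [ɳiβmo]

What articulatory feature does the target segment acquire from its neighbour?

place

The segment that alternates is /ɳ/, which surfaces as [n] when adjacent to /r/.
The change retroflex → alveolar matches the place of the preceding /r/, identifying this as place assimilation.
The same holds elsewhere in the data: /ɳ/ → [n] after /t/ (retroflex → alveolar, matching alveolar); /ɳ/ → [n] after /t͡s/ (retroflex → alveolar, matching alveolar); /ɳ/ → [m] after /β/ (retroflex → bilabial, matching bilabial) — only place changes, and always toward the preceding segment.
No alternation appears in [nʊʈɳəʃɛ]: there the adjacent consonants already agree in place (/ɳ/ and /ʈ/ are both retroflex), so this form is consistent with the same rule.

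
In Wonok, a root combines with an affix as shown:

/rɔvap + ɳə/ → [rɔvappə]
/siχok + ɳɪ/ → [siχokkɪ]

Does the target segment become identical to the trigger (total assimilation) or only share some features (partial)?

total assimilation

Underlying /ɳ/ is realised as [p] next to /p/; /p/ itself does not change.
The output [p] is identical to the trigger /p/ — every feature (place, manner, voicing) has been copied — so this is total assimilation.
The remaining alternation confirms this: /ɳ/ → [k] after /k/ — in each case the output is a copy of the preceding consonant.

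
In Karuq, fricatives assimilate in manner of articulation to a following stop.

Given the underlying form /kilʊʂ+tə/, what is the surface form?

[kilʊʈtə]

The rule targets /ʂ/ (voiceless retroflex fricative), which sits before the trigger /t/ (stop).
Changing only its manner to stop gives [ʈ] — the voiceless retroflex stop.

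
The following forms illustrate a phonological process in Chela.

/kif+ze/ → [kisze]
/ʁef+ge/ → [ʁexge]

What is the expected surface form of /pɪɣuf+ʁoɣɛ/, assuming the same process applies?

The data show regressive place assimilation: /f/ → [s] before /z/; /f/ → [x] before /g/. In each pair only place changes, matching the following consonant, while manner and voice stay constant.
/f/ is a voiceless labiodental fricative. The following trigger /ʁ/ is uvular, so /f/ must become uvular as well.
A voiceless uvular fricative is [χ], so the surface segment is [χ].

[pɪɣuχʁoɣɛ]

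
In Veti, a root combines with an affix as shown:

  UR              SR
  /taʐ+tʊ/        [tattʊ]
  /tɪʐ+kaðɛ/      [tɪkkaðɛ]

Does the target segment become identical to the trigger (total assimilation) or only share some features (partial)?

total assimilation

Comparing underlying and surface forms, /ʐ/ → [t] is the alternation; the neighbouring /t/ is constant.
The output [t] is identical to the trigger /t/ — every feature (place, manner, voicing) has been copied — so this is total assimilation.
The other form behaves the same way: /ʐ/ → [k] before /k/ — in each case the output is a copy of the following consonant.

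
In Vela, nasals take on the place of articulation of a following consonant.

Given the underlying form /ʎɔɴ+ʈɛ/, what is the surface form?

[ʎɔɳʈɛ]

The rule targets /ɴ/ (voiced uvular nasal), which sits before the trigger /ʈ/ (retroflex).
A voiced retroflex nasal is [ɳ], so the surface segment is [ɳ].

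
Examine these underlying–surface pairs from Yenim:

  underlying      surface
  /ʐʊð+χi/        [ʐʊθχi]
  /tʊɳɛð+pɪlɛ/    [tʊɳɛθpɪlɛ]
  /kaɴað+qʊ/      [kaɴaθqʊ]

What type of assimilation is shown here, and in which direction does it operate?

regressive voicing assimilation

Comparing underlying and surface forms, /ð/ → [θ] is the alternation; the neighbouring /χ/ is constant.
The change voiced → voiceless matches the voicing of the following /χ/, identifying this as voicing assimilation.
Place and manner are unchanged, so the assimilation is partial, not total.
Checking the remaining alternations: /ð/ → [θ] before /p/ (voiced → voiceless, matching voiceless); /ð/ → [θ] before /q/ (voiced → voiceless, matching voiceless) — only voicing changes, and always toward the following segment.
Since the segment that changes precedes the conditioning segment, the assimilation is regressive.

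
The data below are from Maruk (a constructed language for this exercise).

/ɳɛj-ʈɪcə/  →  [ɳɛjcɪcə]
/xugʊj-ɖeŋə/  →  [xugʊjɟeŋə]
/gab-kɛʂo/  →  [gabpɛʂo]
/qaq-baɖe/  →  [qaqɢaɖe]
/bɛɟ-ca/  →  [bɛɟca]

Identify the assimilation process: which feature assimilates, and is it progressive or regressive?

progressive place assimilation

Comparing underlying and surface forms, /ʈ/ → [c] is the alternation; the neighbouring /j/ is constant.
The change retroflex → palatal matches the place of the preceding /j/, identifying this as place assimilation.
Manner and voice are unchanged, so the assimilation is partial, not total.
The other alternating forms pattern the same way: /ɖ/ → [ɟ] after /j/ (retroflex → palatal, matching palatal); /k/ → [p] after /b/ (velar → bilabial, matching bilabial); /b/ → [ɢ] after /q/ (bilabial → uvular, matching uvular) — only place changes, and always toward the preceding segment.
Nothing changes in [bɛɟca]: there the adjacent consonants already agree in place (/c/ and /ɟ/ are both palatal), so this form is consistent with the same rule.
The trigger is the preceding segment, so the direction is progressive (perseverative).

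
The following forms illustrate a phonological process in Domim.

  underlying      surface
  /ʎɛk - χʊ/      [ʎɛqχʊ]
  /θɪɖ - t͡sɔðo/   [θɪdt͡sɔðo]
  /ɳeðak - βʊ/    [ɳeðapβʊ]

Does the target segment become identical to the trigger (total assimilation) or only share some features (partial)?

Comparing underlying and surface forms, /k/ → [q] is the alternation; the neighbouring /χ/ is constant.
The change velar → uvular matches the place of the following /χ/, identifying this as place assimilation.
Manner and voice are unchanged, so the assimilation is partial, not total.
Checking the remaining alternations: /ɖ/ → [d] before /t͡s/ (retroflex → alveolar, matching alveolar); /k/ → [p] before /β/ (velar → bilabial, matching bilabial) — only place changes, and always toward the following segment.

partial assimilation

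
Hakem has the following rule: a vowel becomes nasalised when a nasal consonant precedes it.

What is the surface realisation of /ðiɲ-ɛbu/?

[ðiɲɛ̃bu]

/ɛ/ sits next to the nasal /ɲ/ and is therefore nasalised to [ɛ̃].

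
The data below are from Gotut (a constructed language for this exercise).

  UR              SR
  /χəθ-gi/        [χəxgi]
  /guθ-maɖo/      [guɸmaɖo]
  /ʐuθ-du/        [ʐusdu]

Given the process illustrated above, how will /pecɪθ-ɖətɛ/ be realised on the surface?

The data show regressive place assimilation: /θ/ → [x] before /g/; /θ/ → [ɸ] before /m/; /θ/ → [s] before /d/. In each pair only place changes, matching the following consonant, while manner and voice stay constant.
The rule targets /θ/ (voiceless dental fricative), which sits before the trigger /ɖ/ (retroflex).
The voiceless retroflex fricative is [ʂ], so /θ/ → [ʂ].

[pecɪʂɖətɛ]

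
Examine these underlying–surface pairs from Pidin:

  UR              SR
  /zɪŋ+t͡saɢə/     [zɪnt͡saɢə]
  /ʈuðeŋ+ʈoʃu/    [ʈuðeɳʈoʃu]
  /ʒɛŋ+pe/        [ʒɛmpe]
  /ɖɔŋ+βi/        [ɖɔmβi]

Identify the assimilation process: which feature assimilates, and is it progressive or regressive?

The segment that alternates is /ŋ/, which surfaces as [n] when adjacent to /t͡s/.
The change velar → alveolar matches the place of the following /t͡s/, identifying this as place assimilation.
Manner and voice are unchanged, so the assimilation is partial, not total.
The same holds elsewhere in the data: /ŋ/ → [ɳ] before /ʈ/ (velar → retroflex, matching retroflex); /ŋ/ → [m] before /p/ (velar → bilabial, matching bilabial); /ŋ/ → [m] before /β/ (velar → bilabial, matching bilabial) — only place changes, and always toward the following segment.
The trigger is the following segment, so the direction is regressive (anticipatory).

regressive place assimilation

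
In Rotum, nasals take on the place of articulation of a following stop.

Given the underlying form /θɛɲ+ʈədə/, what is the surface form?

The rule targets /ɲ/ (voiced palatal nasal), which sits before the trigger /ʈ/ (retroflex).
Changing only its place to retroflex gives [ɳ] — the voiced retroflex nasal.

[θɛɳʈədə]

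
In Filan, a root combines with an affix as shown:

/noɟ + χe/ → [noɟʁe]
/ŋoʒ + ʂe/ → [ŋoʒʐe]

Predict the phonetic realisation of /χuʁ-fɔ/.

The data show progressive voicing assimilation: /χ/ → [ʁ] after /ɟ/; /ʂ/ → [ʐ] after /ʒ/. In each pair only voicing changes, matching the preceding consonant, while place and manner stay constant.
/f/ is a voiceless labiodental fricative. The preceding trigger /ʁ/ is voiced, so /f/ must become voiced as well.
The voiced labiodental fricative is [v], so /f/ → [v].

[χuʁvɔ]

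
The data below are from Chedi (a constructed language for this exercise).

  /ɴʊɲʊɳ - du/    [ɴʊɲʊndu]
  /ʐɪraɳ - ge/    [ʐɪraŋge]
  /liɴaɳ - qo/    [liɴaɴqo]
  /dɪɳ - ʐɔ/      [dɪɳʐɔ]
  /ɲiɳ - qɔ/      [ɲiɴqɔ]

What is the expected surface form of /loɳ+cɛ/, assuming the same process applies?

The data show regressive place assimilation: /ɳ/ → [n] before /d/; /ɳ/ → [ŋ] before /g/; /ɳ/ → [ɴ] before /q/. In each pair only place changes, matching the following consonant, while manner and voice stay constant.
Nothing changes in [dɪɳʐɔ]: there the adjacent consonants already agree in place (/ɳ/ and /ʐ/ are both retroflex), so this form is consistent with the same rule.
/ɳ/ is a voiced retroflex nasal. The following trigger /c/ is palatal, so /ɳ/ must become palatal as well.
Changing only its place to palatal gives [ɲ] — the voiced palatal nasal.

[loɲcɛ]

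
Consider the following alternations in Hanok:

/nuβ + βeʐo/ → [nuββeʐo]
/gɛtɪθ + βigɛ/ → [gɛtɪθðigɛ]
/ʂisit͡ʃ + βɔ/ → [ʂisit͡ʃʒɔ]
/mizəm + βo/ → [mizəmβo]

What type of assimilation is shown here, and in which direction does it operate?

progressive place assimilation

The segment that alternates is /β/, which surfaces as [ð] when adjacent to /θ/.
/β/ is bilabial while /θ/ is dental; the output [ð] is dental, matching the trigger — so the feature that spreads is place.
Manner and voice are unchanged, so the assimilation is partial, not total.
Checking the remaining alternation: /β/ → [ʒ] after /t͡ʃ/ (bilabial → postalveolar, matching postalveolar) — only place changes, and always toward the preceding segment.
Nothing changes in [nuββeʐo], [mizəmβo]: there the adjacent consonants already agree in place (/β/ and /β/ are both bilabial; /β/ and /m/ are both bilabial), so these forms are consistent with the same rule.
Since the segment that changes follows the conditioning segment, the assimilation is progressive.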